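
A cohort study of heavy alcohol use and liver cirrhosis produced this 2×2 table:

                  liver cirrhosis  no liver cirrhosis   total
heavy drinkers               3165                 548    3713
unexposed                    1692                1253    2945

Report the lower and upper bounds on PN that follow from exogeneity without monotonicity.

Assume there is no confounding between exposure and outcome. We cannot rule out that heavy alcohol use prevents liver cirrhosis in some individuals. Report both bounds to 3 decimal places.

0.326 ≤ PN ≤ 0.499

p₁ = P(outcome | exposed) = 3165/3713 = 0.85241
p₀ = P(outcome | unexposed) = 1692/2945 = 0.57453
Under exogeneity alone the bounds on PN are max{0,(p₁−p₀)/p₁} ≤ PN ≤ min{1,(1−p₀)/p₁}.
  lower = (p₁ − p₀)/p₁ = 0.27788 / 0.85241 ≈ 0.3260
  upper = min{1, (1 − p₀)/p₁} = 0.42547 / 0.85241 ≈ 0.4991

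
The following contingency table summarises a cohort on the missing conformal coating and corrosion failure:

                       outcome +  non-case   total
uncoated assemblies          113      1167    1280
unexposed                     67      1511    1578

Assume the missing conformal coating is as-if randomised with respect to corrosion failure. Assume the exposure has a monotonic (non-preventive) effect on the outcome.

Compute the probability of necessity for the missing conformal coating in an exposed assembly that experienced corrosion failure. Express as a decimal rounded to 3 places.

p₁ = P(outcome | exposed) = 113/1280 = 0.088281
p₀ = P(outcome | unexposed) = 67/1578 = 0.042459
Under exogeneity and monotonicity, PN = (p₁ − p₀) / p₁.
PN = (0.088281 − 0.042459) / 0.088281 = 0.045822 / 0.088281 ≈ 0.5191

PN ≈ 0.519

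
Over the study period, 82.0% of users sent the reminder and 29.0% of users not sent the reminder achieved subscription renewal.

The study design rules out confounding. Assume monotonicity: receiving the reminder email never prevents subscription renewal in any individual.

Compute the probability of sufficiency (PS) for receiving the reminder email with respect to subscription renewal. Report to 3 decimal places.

PS ≈ 0.746

p₁ = 0.82, p₀ = 0.29.
Under exogeneity and monotonicity, PS = (p₁ − p₀) / (1 − p₀).
PS = (0.82 − 0.29) / (1 − 0.29) = 0.53 / 0.71 ≈ 0.7465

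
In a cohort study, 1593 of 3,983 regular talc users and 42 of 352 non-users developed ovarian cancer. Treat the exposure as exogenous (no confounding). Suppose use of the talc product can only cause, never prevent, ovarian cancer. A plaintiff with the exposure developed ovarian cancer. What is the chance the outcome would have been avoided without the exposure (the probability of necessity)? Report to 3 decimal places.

PN ≈ 0.702

p₁ = P(outcome | exposed) = 1593/3983 = 0.39995
p₀ = P(outcome | unexposed) = 42/352 = 0.11932
Under exogeneity and monotonicity, PN = (p₁ − p₀) / p₁.
PN = (0.39995 − 0.11932) / 0.39995 = 0.28063 / 0.39995 ≈ 0.7017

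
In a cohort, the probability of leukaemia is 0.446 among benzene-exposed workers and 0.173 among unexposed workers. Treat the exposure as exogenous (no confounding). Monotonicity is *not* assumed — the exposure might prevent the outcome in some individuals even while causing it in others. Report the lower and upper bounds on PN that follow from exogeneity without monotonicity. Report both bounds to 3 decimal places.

0.612 ≤ PN ≤ 1.000

Let p₁ = 0.446, p₀ = 0.173.
Under exogeneity alone the bounds on PN are max{0,(p₁−p₀)/p₁} ≤ PN ≤ min{1,(1−p₀)/p₁}.
  lower = (p₁ − p₀)/p₁ = 0.273 / 0.446 ≈ 0.6121
  upper = min{1, (1 − p₀)/p₁} = 0.827 / 0.446 ≈ 1.8543 → capped at 1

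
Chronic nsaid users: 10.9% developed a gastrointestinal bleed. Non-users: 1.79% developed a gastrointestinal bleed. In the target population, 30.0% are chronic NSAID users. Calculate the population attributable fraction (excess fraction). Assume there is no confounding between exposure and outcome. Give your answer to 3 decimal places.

p₁ = 0.109, p₀ = 0.0179.
Overall risk P(Y=1) = π·p₁ + (1−π)·p₀ = 0.3×0.109 + 0.7×0.0179 = 0.04523.
Under exogeneity, PAF = [P(Y=1) − p₀] / P(Y=1).
PAF = (0.04523 − 0.0179) / 0.04523 ≈ 0.6042

PAF ≈ 0.604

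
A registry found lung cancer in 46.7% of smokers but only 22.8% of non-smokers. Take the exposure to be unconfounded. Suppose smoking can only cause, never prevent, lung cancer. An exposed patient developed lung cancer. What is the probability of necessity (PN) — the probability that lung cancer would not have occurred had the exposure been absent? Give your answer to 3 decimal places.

PN ≈ 0.512

p₁ = 0.467, p₀ = 0.228.
Under exogeneity and monotonicity, PN = (p₁ − p₀) / p₁.
PN = (0.467 − 0.228) / 0.467 = 0.239 / 0.467 ≈ 0.5118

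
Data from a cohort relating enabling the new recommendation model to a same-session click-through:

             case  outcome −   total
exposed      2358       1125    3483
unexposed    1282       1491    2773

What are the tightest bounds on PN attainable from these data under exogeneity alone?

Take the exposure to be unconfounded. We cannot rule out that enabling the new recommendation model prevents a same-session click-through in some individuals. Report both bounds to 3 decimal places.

p₁ = P(outcome | exposed) = 2358/3483 = 0.677
p₀ = P(outcome | unexposed) = 1282/2773 = 0.46232
Under exogeneity alone the bounds on PN are max{0,(p₁−p₀)/p₁} ≤ PN ≤ min{1,(1−p₀)/p₁}.
  lower = (p₁ − p₀)/p₁ = 0.21469 / 0.677 ≈ 0.3171
  upper = min{1, (1 − p₀)/p₁} = 0.53768 / 0.677 ≈ 0.7942

0.317 ≤ PN ≤ 0.794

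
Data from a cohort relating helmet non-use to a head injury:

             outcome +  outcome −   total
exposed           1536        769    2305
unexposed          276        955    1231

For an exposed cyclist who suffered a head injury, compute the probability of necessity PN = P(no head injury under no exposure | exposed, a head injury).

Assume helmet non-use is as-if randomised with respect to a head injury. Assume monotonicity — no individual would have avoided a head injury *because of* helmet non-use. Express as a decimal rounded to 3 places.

p₁ = P(outcome | exposed) = 1536/2305 = 0.66638
p₀ = P(outcome | unexposed) = 276/1231 = 0.22421
Under exogeneity and monotonicity, PN = (p₁ − p₀)/p₁.
PN = (0.66638 − 0.22421) / 0.66638 ≈ 0.6635

PN ≈ 0.664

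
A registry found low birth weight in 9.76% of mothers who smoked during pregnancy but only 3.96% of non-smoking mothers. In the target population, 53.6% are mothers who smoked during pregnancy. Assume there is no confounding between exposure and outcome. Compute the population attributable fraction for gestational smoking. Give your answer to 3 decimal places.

PAF ≈ 0.440

p₁ = 0.0976, p₀ = 0.0396.
Overall risk P(Y=1) = π·p₁ + (1−π)·p₀ = 0.536×0.0976 + 0.464×0.0396 = 0.070688.
Under exogeneity, PAF = [P(Y=1) − p₀] / P(Y=1).
PAF = (0.070688 − 0.0396) / 0.070688 ≈ 0.4398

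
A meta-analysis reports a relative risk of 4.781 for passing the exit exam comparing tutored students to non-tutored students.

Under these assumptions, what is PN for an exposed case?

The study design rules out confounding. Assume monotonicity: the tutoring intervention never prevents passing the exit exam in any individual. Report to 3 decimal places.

Under exogeneity and monotonicity, PN = (RR − 1) / RR = 1 − 1/RR.
PN = (4.781 − 1) / 4.781 = 3.781 / 4.781 ≈ 0.7908

PN ≈ 0.791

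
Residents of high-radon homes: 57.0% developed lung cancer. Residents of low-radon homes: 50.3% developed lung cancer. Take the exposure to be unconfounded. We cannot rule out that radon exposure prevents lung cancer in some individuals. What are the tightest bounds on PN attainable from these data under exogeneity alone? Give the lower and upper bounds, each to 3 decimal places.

0.118 ≤ PN ≤ 0.872

p₁ = 0.57, p₀ = 0.503.
Under exogeneity alone the bounds on PN are max{0,(p₁−p₀)/p₁} ≤ PN ≤ min{1,(1−p₀)/p₁}.
  lower = (p₁ − p₀)/p₁ = 0.067 / 0.57 ≈ 0.1175
  upper = min{1, (1 − p₀)/p₁} = 0.497 / 0.57 ≈ 0.8719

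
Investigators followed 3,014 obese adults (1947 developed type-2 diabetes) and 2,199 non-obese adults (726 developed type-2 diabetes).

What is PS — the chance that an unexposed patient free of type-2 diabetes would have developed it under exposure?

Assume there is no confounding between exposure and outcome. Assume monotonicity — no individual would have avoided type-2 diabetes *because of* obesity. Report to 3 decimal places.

PS ≈ 0.472

p₁ = P(outcome | exposed) = 1947/3014 = 0.64599
p₀ = P(outcome | unexposed) = 726/2199 = 0.33015
Under exogeneity and monotonicity, PS = (p₁ − p₀) / (1 − p₀).
PS = (0.64599 − 0.33015) / (1 − 0.33015) = 0.31584 / 0.66985 ≈ 0.4715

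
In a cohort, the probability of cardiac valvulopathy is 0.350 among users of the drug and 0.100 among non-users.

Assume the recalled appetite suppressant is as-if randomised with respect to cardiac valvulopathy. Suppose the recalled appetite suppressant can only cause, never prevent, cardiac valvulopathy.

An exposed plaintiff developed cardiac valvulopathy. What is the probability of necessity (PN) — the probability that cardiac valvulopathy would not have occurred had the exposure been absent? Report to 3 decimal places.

Let p₁ = 0.35, p₀ = 0.1.
Under exogeneity and monotonicity, PN = (p₁ − p₀) / p₁.
PN = (0.35 − 0.1) / 0.35 = 0.25 / 0.35 ≈ 0.7143

PN ≈ 0.714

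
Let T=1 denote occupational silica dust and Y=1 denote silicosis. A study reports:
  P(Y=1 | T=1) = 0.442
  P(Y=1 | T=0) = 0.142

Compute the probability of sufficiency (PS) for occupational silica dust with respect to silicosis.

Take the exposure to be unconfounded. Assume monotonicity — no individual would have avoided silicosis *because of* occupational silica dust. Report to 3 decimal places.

Let p₁ = 0.442, p₀ = 0.142.
Under exogeneity and monotonicity, PS = (p₁ − p₀) / (1 − p₀).
PS = (0.442 − 0.142) / (1 − 0.142) = 0.3 / 0.858 ≈ 0.3497

PS ≈ 0.350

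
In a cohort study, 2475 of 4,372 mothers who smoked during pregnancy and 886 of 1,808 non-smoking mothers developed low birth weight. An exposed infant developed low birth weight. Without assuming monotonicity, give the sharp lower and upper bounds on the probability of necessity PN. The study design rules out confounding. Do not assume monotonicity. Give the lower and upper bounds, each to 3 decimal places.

p₁ = P(outcome | exposed) = 2475/4372 = 0.5661
p₀ = P(outcome | unexposed) = 886/1808 = 0.49004
Under exogeneity alone the bounds on PN are max{0,(p₁−p₀)/p₁} ≤ PN ≤ min{1,(1−p₀)/p₁}.
  lower = (p₁ − p₀)/p₁ = 0.076058 / 0.5661 ≈ 0.1344
  upper = min{1, (1 − p₀)/p₁} = 0.50996 / 0.5661 ≈ 0.9008

0.134 ≤ PN ≤ 0.901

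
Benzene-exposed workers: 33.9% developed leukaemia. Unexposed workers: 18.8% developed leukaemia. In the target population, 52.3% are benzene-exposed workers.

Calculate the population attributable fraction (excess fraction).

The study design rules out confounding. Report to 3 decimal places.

p₁ = 0.339, p₀ = 0.188.
Overall risk P(Y=1) = π·p₁ + (1−π)·p₀ = 0.523×0.339 + 0.477×0.188 = 0.26697.
Under exogeneity, PAF = [P(Y=1) − p₀] / P(Y=1).
PAF = (0.26697 − 0.188) / 0.26697 ≈ 0.2958

PAF ≈ 0.296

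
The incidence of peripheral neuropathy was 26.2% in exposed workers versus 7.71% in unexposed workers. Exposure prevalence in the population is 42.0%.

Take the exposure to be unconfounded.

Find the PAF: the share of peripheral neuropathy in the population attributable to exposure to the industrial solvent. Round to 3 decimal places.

PAF ≈ 0.502

p₁ = 0.262, p₀ = 0.0771.
Overall risk P(Y=1) = π·p₁ + (1−π)·p₀ = 0.42×0.262 + 0.58×0.0771 = 0.15476.
Under exogeneity, PAF = [P(Y=1) − p₀] / P(Y=1).
PAF = (0.15476 − 0.0771) / 0.15476 ≈ 0.5018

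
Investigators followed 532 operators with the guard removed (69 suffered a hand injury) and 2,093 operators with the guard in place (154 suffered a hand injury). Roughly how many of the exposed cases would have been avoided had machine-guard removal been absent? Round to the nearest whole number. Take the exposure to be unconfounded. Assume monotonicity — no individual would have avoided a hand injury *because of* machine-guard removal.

p₁ = P(outcome | exposed) = 69/532 = 0.1297
p₀ = P(outcome | unexposed) = 154/2093 = 0.073579
PN = (p₁ − p₀)/p₁ = (0.1297 − 0.073579) / 0.1297 ≈ 0.43270.
Attributable cases ≈ PN × (exposed cases) = 0.43270 × 69 ≈ 29.86.

about 30 cases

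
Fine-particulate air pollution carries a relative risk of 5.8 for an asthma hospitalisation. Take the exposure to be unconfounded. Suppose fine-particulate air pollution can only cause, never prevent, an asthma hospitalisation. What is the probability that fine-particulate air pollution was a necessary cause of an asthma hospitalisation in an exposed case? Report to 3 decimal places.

PN ≈ 0.828

Under exogeneity and monotonicity, PN = (RR − 1) / RR = 1 − 1/RR.
PN = (5.8 − 1) / 5.8 = 4.8 / 5.8 ≈ 0.8276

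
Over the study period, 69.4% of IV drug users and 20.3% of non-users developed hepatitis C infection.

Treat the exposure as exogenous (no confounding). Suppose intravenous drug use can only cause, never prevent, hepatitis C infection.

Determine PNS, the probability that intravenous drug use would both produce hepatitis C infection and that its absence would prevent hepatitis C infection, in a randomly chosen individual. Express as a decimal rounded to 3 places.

PNS ≈ 0.491

p₁ = 0.694, p₀ = 0.203.
Under exogeneity and monotonicity, PNS = p₁ − p₀.
PNS = 0.694 − 0.203 = 0.491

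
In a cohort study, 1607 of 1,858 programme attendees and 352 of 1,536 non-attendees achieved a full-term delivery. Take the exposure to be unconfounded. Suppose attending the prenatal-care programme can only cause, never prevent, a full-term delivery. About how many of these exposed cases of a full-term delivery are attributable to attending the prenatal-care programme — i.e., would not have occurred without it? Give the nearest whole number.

p₁ = P(outcome | exposed) = 1607/1858 = 0.86491
p₀ = P(outcome | unexposed) = 352/1536 = 0.22917
PN = (p₁ − p₀)/p₁ = (0.86491 − 0.22917) / 0.86491 ≈ 0.73504.
Attributable cases ≈ PN × (exposed cases) = 0.73504 × 1607 ≈ 1181.21.

about 1181 cases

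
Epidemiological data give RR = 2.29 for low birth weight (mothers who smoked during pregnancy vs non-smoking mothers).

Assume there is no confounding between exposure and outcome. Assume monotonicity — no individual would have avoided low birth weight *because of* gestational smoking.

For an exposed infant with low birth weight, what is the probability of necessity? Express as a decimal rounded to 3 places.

Under exogeneity and monotonicity, PN = (RR − 1) / RR = 1 − 1/RR.
PN = (2.29 − 1) / 2.29 = 1.29 / 2.29 ≈ 0.5633

PN ≈ 0.563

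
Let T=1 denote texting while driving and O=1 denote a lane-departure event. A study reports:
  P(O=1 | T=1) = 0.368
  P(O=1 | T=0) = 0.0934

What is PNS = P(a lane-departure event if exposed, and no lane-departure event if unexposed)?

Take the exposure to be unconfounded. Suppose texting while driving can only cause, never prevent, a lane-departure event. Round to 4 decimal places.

Let p₁ = 0.368, p₀ = 0.0934.
Under exogeneity and monotonicity, PNS = p₁ − p₀.
PNS = 0.368 − 0.0934 = 0.2746

PNS ≈ 0.2746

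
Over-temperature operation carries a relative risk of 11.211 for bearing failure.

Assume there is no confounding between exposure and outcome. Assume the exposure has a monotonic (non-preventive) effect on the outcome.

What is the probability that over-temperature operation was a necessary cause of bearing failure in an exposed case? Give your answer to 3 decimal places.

Under exogeneity and monotonicity, PN = (RR − 1) / RR = 1 − 1/RR.
PN = (11.211 − 1) / 11.211 = 10.21 / 11.211 ≈ 0.9108

PN ≈ 0.911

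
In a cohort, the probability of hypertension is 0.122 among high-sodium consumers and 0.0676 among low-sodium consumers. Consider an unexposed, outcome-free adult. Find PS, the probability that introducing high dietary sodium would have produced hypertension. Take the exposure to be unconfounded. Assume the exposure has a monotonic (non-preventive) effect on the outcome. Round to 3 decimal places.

PS ≈ 0.058

Let p₁ = 0.122, p₀ = 0.0676.
Under exogeneity and monotonicity, PS = (p₁ − p₀) / (1 − p₀).
PS = (0.122 − 0.0676) / (1 − 0.0676) = 0.0544 / 0.9324 ≈ 0.0583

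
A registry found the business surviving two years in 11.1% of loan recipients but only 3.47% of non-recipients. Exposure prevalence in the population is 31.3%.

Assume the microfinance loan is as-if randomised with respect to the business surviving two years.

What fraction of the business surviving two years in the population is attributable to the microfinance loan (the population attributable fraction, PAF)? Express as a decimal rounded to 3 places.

p₁ = 0.111, p₀ = 0.0347.
Overall risk P(Y=1) = π·p₁ + (1−π)·p₀ = 0.313×0.111 + 0.687×0.0347 = 0.058582.
Under exogeneity, PAF = [P(Y=1) − p₀] / P(Y=1).
PAF = (0.058582 − 0.0347) / 0.058582 ≈ 0.4077

PAF ≈ 0.408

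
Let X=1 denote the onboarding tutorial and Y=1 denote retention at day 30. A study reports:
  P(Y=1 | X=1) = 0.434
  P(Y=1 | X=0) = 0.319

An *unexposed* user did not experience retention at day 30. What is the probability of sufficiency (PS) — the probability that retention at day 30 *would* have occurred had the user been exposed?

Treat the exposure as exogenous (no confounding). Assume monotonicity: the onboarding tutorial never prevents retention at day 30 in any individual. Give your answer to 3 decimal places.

PS ≈ 0.169

Let p₁ = 0.434, p₀ = 0.319.
Under exogeneity and monotonicity, PS = (p₁ − p₀) / (1 − p₀).
PS = (0.434 − 0.319) / (1 − 0.319) = 0.115 / 0.681 ≈ 0.1689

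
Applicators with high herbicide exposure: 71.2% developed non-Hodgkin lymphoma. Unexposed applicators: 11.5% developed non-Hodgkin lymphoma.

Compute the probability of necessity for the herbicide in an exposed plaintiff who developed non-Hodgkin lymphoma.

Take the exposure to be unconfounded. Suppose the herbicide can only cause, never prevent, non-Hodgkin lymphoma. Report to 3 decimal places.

p₁ = 0.712, p₀ = 0.115.
Under exogeneity and monotonicity, PN = (p₁ − p₀) / p₁.
PN = (0.712 − 0.115) / 0.712 = 0.597 / 0.712 ≈ 0.8385

PN ≈ 0.838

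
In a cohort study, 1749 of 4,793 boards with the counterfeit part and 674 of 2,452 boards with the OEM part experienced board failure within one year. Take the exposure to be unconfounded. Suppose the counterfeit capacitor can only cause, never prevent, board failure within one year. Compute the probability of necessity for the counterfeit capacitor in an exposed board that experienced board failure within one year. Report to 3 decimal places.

PN ≈ 0.247

p₁ = P(outcome | exposed) = 1749/4793 = 0.36491
p₀ = P(outcome | unexposed) = 674/2452 = 0.27488
Under exogeneity and monotonicity, PN = (p₁ − p₀) / p₁.
PN = (0.36491 − 0.27488) / 0.36491 = 0.09003 / 0.36491 ≈ 0.2467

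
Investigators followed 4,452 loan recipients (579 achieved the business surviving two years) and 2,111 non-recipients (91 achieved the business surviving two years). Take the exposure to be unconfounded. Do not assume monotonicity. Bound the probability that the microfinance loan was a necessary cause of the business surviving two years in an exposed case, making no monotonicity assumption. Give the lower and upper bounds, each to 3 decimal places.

0.669 ≤ PN ≤ 1.000

p₁ = P(outcome | exposed) = 579/4452 = 0.13005
p₀ = P(outcome | unexposed) = 91/2111 = 0.043108
Under exogeneity alone the bounds on PN are max{0,(p₁−p₀)/p₁} ≤ PN ≤ min{1,(1−p₀)/p₁}.
  lower = (p₁ − p₀)/p₁ = 0.086946 / 0.13005 ≈ 0.6685
  upper = min{1, (1 − p₀)/p₁} = 0.95689 / 0.13005 ≈ 7.3577 → capped at 1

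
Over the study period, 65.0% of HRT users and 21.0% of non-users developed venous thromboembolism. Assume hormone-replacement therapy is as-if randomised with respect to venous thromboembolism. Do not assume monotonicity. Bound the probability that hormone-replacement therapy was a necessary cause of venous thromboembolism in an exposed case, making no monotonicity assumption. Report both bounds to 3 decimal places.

p₁ = 0.65, p₀ = 0.21.
Under exogeneity alone the bounds on PN are max{0,(p₁−p₀)/p₁} ≤ PN ≤ min{1,(1−p₀)/p₁}.
  lower = (p₁ − p₀)/p₁ = 0.44 / 0.65 ≈ 0.6769
  upper = min{1, (1 − p₀)/p₁} = 0.79 / 0.65 ≈ 1.2154 → capped at 1

0.677 ≤ PN ≤ 1.000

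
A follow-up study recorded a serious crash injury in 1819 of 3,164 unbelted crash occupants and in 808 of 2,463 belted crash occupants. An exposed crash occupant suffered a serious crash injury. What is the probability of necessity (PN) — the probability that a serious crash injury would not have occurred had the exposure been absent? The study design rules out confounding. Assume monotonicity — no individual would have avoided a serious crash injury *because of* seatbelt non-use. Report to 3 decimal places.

p₁ = P(outcome | exposed) = 1819/3164 = 0.57491
p₀ = P(outcome | unexposed) = 808/2463 = 0.32806
Under exogeneity and monotonicity, PN = (p₁ − p₀) / p₁.
PN = (0.57491 − 0.32806) / 0.57491 = 0.24685 / 0.57491 ≈ 0.4294

PN ≈ 0.429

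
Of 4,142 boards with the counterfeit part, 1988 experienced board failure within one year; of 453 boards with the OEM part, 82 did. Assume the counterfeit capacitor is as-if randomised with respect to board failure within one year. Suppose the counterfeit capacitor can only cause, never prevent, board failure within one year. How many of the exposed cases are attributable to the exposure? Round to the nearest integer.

about 1238 cases

p₁ = P(outcome | exposed) = 1988/4142 = 0.47996
p₀ = P(outcome | unexposed) = 82/453 = 0.18102
PN = (p₁ − p₀)/p₁ = (0.47996 − 0.18102) / 0.47996 ≈ 0.62285.
Attributable cases ≈ PN × (exposed cases) = 0.62285 × 1988 ≈ 1238.23.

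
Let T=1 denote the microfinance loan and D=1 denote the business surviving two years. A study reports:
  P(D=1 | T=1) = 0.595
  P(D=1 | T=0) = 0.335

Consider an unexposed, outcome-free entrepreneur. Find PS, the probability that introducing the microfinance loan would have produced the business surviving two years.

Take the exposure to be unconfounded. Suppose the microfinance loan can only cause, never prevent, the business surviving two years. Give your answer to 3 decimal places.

PS ≈ 0.391

Let p₁ = 0.595, p₀ = 0.335.
Under exogeneity and monotonicity, PS = (p₁ − p₀) / (1 − p₀).
PS = (0.595 − 0.335) / (1 − 0.335) = 0.26 / 0.665 ≈ 0.3910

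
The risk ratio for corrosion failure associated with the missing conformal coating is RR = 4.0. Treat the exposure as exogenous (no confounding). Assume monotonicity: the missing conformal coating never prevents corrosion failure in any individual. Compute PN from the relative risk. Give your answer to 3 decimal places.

Under exogeneity and monotonicity, PN = (RR − 1) / RR = 1 − 1/RR.
PN = (4.0 − 1) / 4.0 = 3 / 4.0 ≈ 0.7500

PN ≈ 0.750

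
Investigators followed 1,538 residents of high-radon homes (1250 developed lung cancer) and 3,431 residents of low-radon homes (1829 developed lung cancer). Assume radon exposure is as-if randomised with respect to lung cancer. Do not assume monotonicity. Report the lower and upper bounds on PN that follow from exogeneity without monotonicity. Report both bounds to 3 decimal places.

p₁ = P(outcome | exposed) = 1250/1538 = 0.81274
p₀ = P(outcome | unexposed) = 1829/3431 = 0.53308
Under exogeneity alone the bounds on PN are max{0,(p₁−p₀)/p₁} ≤ PN ≤ min{1,(1−p₀)/p₁}.
  lower = (p₁ − p₀)/p₁ = 0.27966 / 0.81274 ≈ 0.3441
  upper = min{1, (1 − p₀)/p₁} = 0.46692 / 0.81274 ≈ 0.5745

0.344 ≤ PN ≤ 0.574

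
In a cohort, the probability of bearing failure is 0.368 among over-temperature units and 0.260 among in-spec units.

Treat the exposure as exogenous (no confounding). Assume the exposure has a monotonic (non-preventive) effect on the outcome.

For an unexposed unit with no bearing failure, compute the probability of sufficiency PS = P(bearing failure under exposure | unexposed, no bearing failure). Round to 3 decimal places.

Let p₁ = 0.368, p₀ = 0.26.
Under exogeneity and monotonicity, PS = (p₁ − p₀) / (1 − p₀).
PS = (0.368 − 0.26) / (1 − 0.26) = 0.108 / 0.74 ≈ 0.1459

PS ≈ 0.146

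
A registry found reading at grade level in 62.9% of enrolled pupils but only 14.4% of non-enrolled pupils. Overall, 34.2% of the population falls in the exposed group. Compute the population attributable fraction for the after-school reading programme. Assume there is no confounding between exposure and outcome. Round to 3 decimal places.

PAF ≈ 0.535

p₁ = 0.629, p₀ = 0.144.
Overall risk P(Y=1) = π·p₁ + (1−π)·p₀ = 0.342×0.629 + 0.658×0.144 = 0.30987.
Under exogeneity, PAF = [P(Y=1) − p₀] / P(Y=1).
PAF = (0.30987 − 0.144) / 0.30987 ≈ 0.5353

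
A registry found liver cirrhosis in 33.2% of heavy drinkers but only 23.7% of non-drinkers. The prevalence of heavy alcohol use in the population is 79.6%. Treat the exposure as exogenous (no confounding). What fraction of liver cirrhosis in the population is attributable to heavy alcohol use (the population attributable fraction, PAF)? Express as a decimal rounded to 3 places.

PAF ≈ 0.242

p₁ = 0.332, p₀ = 0.237.
Overall risk P(Y=1) = π·p₁ + (1−π)·p₀ = 0.796×0.332 + 0.204×0.237 = 0.31262.
Under exogeneity, PAF = [P(Y=1) − p₀] / P(Y=1).
PAF = (0.31262 − 0.237) / 0.31262 ≈ 0.2419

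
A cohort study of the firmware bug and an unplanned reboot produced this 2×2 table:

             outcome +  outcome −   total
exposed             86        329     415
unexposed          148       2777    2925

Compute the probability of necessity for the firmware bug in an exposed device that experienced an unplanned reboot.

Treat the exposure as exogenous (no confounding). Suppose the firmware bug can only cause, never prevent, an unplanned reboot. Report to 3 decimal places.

PN ≈ 0.756

p₁ = P(outcome | exposed) = 86/415 = 0.20723
p₀ = P(outcome | unexposed) = 148/2925 = 0.050598
Under exogeneity and monotonicity, PN = (p₁ − p₀)/p₁.
PN = (0.20723 − 0.050598) / 0.20723 ≈ 0.7558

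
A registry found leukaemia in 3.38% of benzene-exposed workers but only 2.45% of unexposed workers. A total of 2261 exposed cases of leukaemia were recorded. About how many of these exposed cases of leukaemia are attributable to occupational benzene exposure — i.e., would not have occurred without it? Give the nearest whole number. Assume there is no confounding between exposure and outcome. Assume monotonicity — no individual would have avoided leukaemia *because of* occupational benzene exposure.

p₁ = 0.0338, p₀ = 0.0245.
PN = (p₁ − p₀)/p₁ = (0.0338 − 0.0245) / 0.0338 ≈ 0.27515.
Attributable cases ≈ PN × (exposed cases) = 0.27515 × 2261 ≈ 622.11.

about 622 cases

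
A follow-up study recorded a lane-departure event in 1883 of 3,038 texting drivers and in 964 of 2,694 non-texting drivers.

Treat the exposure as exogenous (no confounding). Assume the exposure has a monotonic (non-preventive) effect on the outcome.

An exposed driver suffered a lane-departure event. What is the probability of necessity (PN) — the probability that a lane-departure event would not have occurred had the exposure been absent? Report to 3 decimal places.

PN ≈ 0.423

p₁ = P(outcome | exposed) = 1883/3038 = 0.61982
p₀ = P(outcome | unexposed) = 964/2694 = 0.35783
Under exogeneity and monotonicity, PN = (p₁ − p₀) / p₁.
PN = (0.61982 − 0.35783) / 0.61982 = 0.26198 / 0.61982 ≈ 0.4227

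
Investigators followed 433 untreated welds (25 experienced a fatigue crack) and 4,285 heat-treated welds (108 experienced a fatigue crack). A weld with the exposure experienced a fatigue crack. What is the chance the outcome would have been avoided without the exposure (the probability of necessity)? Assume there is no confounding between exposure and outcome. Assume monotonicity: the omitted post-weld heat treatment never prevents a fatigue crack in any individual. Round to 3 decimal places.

PN ≈ 0.563

p₁ = P(outcome | exposed) = 25/433 = 0.057737
p₀ = P(outcome | unexposed) = 108/4285 = 0.025204
Under exogeneity and monotonicity, PN = (p₁ − p₀) / p₁.
PN = (0.057737 − 0.025204) / 0.057737 = 0.032533 / 0.057737 ≈ 0.5635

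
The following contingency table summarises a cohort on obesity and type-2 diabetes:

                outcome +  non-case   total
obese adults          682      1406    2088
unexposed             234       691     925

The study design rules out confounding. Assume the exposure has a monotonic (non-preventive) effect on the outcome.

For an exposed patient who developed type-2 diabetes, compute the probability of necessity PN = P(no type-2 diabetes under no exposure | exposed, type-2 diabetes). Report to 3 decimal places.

p₁ = P(outcome | exposed) = 682/2088 = 0.32663
p₀ = P(outcome | unexposed) = 234/925 = 0.25297
Under exogeneity and monotonicity, PN = (p₁ − p₀) / p₁.
PN = (0.32663 − 0.25297) / 0.32663 = 0.073655 / 0.32663 ≈ 0.2255

PN ≈ 0.226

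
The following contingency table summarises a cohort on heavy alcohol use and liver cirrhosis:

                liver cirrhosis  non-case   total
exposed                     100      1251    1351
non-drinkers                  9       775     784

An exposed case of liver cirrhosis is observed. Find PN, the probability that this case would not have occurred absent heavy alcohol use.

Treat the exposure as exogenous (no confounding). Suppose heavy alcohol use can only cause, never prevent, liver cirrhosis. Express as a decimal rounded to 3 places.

p₁ = P(outcome | exposed) = 100/1351 = 0.074019
p₀ = P(outcome | unexposed) = 9/784 = 0.01148
Under exogeneity and monotonicity, PN = (p₁ − p₀) / p₁.
PN = (0.074019 − 0.01148) / 0.074019 = 0.06254 / 0.074019 ≈ 0.8449

PN ≈ 0.845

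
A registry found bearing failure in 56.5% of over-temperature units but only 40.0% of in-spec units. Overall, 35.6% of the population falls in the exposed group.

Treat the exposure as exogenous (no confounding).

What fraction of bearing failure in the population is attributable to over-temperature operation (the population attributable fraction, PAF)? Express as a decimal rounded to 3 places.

PAF ≈ 0.128

p₁ = 0.565, p₀ = 0.4.
Overall risk P(Y=1) = π·p₁ + (1−π)·p₀ = 0.356×0.565 + 0.644×0.4 = 0.45874.
Under exogeneity, PAF = [P(Y=1) − p₀] / P(Y=1).
PAF = (0.45874 − 0.4) / 0.45874 ≈ 0.1280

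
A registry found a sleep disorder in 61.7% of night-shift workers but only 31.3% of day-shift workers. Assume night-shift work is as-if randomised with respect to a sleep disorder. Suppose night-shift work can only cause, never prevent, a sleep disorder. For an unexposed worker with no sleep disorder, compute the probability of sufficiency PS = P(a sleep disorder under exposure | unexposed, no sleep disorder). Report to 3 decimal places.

PS ≈ 0.443

p₁ = 0.617, p₀ = 0.313.
Under exogeneity and monotonicity, PS = (p₁ − p₀) / (1 − p₀).
PS = (0.617 − 0.313) / (1 − 0.313) = 0.304 / 0.687 ≈ 0.4425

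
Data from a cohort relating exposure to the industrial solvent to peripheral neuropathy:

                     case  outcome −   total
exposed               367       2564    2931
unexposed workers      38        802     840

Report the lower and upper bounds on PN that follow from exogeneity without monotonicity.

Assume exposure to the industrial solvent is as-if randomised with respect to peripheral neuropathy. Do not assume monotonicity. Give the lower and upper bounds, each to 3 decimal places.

p₁ = P(outcome | exposed) = 367/2931 = 0.12521
p₀ = P(outcome | unexposed) = 38/840 = 0.045238
Under exogeneity alone the bounds on PN are max{0,(p₁−p₀)/p₁} ≤ PN ≤ min{1,(1−p₀)/p₁}.
  lower = (p₁ − p₀)/p₁ = 0.079975 / 0.12521 ≈ 0.6387
  upper = min{1, (1 − p₀)/p₁} = 0.95476 / 0.12521 ≈ 7.6251 → capped at 1

0.639 ≤ PN ≤ 1.000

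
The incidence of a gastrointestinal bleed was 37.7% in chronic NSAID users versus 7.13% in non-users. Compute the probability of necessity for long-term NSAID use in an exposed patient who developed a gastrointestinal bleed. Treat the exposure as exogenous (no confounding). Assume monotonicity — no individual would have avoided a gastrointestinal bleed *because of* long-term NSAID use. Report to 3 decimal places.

PN ≈ 0.811

p₁ = 0.377, p₀ = 0.0713.
Under exogeneity and monotonicity, PN = (p₁ − p₀) / p₁.
PN = (0.377 − 0.0713) / 0.377 = 0.3057 / 0.377 ≈ 0.8109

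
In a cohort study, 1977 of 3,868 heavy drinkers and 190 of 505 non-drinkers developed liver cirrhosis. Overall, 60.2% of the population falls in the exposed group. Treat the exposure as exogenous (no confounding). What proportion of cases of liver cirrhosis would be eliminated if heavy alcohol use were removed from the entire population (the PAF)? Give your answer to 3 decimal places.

p₁ = P(outcome | exposed) = 1977/3868 = 0.51112
p₀ = P(outcome | unexposed) = 190/505 = 0.37624
Overall risk P(Y=1) = π·p₁ + (1−π)·p₀ = 0.602×0.51112 + 0.398×0.37624 = 0.45743.
Under exogeneity, PAF = [P(Y=1) − p₀] / P(Y=1).
PAF = (0.45743 − 0.37624) / 0.45743 ≈ 0.1775

PAF ≈ 0.178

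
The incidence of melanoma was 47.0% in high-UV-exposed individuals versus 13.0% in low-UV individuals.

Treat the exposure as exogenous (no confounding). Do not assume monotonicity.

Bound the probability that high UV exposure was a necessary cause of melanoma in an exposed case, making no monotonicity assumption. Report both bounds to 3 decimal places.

0.723 ≤ PN ≤ 1.000

p₁ = 0.47, p₀ = 0.13.
Under exogeneity alone the bounds on PN are max{0,(p₁−p₀)/p₁} ≤ PN ≤ min{1,(1−p₀)/p₁}.
  lower = (p₁ − p₀)/p₁ = 0.34 / 0.47 ≈ 0.7234
  upper = min{1, (1 − p₀)/p₁} = 0.87 / 0.47 ≈ 1.8511 → capped at 1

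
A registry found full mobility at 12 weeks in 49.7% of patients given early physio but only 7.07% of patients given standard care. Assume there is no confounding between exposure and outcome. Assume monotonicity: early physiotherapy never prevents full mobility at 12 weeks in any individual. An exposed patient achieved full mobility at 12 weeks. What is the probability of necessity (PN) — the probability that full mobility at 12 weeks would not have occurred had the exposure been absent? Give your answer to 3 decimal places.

PN ≈ 0.858

p₁ = 0.497, p₀ = 0.0707.
Under exogeneity and monotonicity, PN = (p₁ − p₀) / p₁.
PN = (0.497 − 0.0707) / 0.497 = 0.4263 / 0.497 ≈ 0.8577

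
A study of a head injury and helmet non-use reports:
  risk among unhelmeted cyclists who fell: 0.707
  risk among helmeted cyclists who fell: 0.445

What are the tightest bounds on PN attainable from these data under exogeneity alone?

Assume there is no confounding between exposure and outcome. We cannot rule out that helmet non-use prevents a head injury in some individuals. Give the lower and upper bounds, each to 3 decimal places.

Let p₁ = 0.707, p₀ = 0.445.
Under exogeneity alone the bounds on PN are max{0,(p₁−p₀)/p₁} ≤ PN ≤ min{1,(1−p₀)/p₁}.
  lower = (p₁ − p₀)/p₁ = 0.262 / 0.707 ≈ 0.3706
  upper = min{1, (1 − p₀)/p₁} = 0.555 / 0.707 ≈ 0.7850

0.371 ≤ PN ≤ 0.785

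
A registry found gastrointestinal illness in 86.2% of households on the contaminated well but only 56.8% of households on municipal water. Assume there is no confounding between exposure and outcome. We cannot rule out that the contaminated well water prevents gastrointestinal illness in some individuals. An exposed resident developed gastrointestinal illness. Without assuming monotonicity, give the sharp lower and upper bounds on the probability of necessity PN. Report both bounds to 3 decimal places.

0.341 ≤ PN ≤ 0.501

p₁ = 0.862, p₀ = 0.568.
Under exogeneity alone the bounds on PN are max{0,(p₁−p₀)/p₁} ≤ PN ≤ min{1,(1−p₀)/p₁}.
  lower = (p₁ − p₀)/p₁ = 0.294 / 0.862 ≈ 0.3411
  upper = min{1, (1 − p₀)/p₁} = 0.432 / 0.862 ≈ 0.5012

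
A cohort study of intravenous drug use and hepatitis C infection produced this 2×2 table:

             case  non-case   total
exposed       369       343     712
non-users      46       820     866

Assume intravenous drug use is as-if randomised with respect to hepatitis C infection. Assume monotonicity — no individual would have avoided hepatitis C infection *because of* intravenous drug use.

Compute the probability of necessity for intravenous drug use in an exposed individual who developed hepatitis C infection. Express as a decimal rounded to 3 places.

PN ≈ 0.898

p₁ = P(outcome | exposed) = 369/712 = 0.51826
p₀ = P(outcome | unexposed) = 46/866 = 0.053118
Under exogeneity and monotonicity, PN = (p₁ − p₀) / p₁.
PN = (0.51826 − 0.053118) / 0.51826 = 0.46514 / 0.51826 ≈ 0.8975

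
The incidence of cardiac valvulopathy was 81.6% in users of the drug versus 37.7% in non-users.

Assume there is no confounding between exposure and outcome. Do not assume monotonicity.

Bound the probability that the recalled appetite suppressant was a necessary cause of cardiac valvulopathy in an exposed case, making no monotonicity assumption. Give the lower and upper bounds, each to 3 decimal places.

p₁ = 0.816, p₀ = 0.377.
Under exogeneity alone the bounds on PN are max{0,(p₁−p₀)/p₁} ≤ PN ≤ min{1,(1−p₀)/p₁}.
  lower = (p₁ − p₀)/p₁ = 0.439 / 0.816 ≈ 0.5380
  upper = min{1, (1 − p₀)/p₁} = 0.623 / 0.816 ≈ 0.7635

0.538 ≤ PN ≤ 0.763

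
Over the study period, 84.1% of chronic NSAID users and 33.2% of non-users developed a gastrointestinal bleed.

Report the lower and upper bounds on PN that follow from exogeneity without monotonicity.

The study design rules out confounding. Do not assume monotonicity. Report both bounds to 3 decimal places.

p₁ = 0.841, p₀ = 0.332.
Under exogeneity alone the bounds on PN are max{0,(p₁−p₀)/p₁} ≤ PN ≤ min{1,(1−p₀)/p₁}.
  lower = (p₁ − p₀)/p₁ = 0.509 / 0.841 ≈ 0.6052
  upper = min{1, (1 − p₀)/p₁} = 0.668 / 0.841 ≈ 0.7943

0.605 ≤ PN ≤ 0.794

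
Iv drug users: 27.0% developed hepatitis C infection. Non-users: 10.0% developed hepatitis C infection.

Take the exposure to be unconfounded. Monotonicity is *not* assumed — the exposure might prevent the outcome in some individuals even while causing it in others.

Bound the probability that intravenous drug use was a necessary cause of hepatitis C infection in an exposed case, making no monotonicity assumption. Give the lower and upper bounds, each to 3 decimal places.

0.630 ≤ PN ≤ 1.000

p₁ = 0.27, p₀ = 0.1.
Under exogeneity alone the bounds on PN are max{0,(p₁−p₀)/p₁} ≤ PN ≤ min{1,(1−p₀)/p₁}.
  lower = (p₁ − p₀)/p₁ = 0.17 / 0.27 ≈ 0.6296
  upper = min{1, (1 − p₀)/p₁} = 0.9 / 0.27 ≈ 3.3333 → capped at 1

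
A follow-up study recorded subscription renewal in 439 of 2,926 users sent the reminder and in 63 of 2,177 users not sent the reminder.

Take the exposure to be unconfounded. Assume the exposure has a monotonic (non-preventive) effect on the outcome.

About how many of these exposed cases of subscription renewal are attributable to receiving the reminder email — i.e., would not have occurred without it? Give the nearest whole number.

p₁ = P(outcome | exposed) = 439/2926 = 0.15003
p₀ = P(outcome | unexposed) = 63/2177 = 0.028939
PN = (p₁ − p₀)/p₁ = (0.15003 − 0.028939) / 0.15003 ≈ 0.80712.
Attributable cases ≈ PN × (exposed cases) = 0.80712 × 439 ≈ 354.32.

about 354 cases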